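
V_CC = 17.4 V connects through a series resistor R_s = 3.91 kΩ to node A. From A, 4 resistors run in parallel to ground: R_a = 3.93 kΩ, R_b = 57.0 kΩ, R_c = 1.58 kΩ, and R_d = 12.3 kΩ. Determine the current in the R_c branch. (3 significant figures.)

Equivalent of the parallel group: R_p = 1.014 kΩ.
Node voltage V_A = V_CC · R_p/(R_s + R_p) = 17.4 × 0.2059 = 3.583 V.
Branch current I = V_A/R_c = 3.583/1.58 = 2.268 mA.

I ≈ 2.27 mA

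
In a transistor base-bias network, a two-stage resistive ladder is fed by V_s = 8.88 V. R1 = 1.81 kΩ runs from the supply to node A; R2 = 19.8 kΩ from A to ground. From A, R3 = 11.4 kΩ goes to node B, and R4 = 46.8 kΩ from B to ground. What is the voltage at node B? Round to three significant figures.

V_B ≈ 6.36 V

Looking into the second stage from A: R3 + R4 = 58.20 kΩ appears in parallel with R2.
Effective lower resistance at A: R2 ‖ 58.20 = 14.77 kΩ.
First divider: V_A = V_s · 14.77/(1.81 + 14.77) = 7.911 V.
Then the unloaded second divider: V_B = V_A × R4/(R3+R4) = 7.911 × 0.8041 = 6.361 V.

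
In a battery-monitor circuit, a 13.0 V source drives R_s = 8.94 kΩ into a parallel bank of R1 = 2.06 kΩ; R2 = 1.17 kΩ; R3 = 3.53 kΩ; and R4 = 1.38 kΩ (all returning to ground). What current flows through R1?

Parallel bank: R_p = 1/(1/2.06 + 1/1.17 + 1/3.53 + 1/1.38) = 0.4259 kΩ.
V_A by voltage divider: V_A = 13.0 × 0.4259/(8.94 + 0.4259) = 0.5911 V.
I(R1) = V_A / R1 = 0.5911/2.06 = 0.2870 mA.
(Check via current divider: I_total = 1.388 mA; share G_k/ΣG = 0.2067 → same result.)

I ≈ 0.287 mA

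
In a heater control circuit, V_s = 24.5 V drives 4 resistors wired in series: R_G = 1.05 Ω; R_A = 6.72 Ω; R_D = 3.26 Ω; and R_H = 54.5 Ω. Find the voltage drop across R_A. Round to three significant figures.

V ≈ 2.51 V

ΣR = 1.05 + 6.72 + 3.26 + 54.5 = 65.53 Ω.
V = V_s · R/ΣR = 24.5 × 0.1025 = 2.512 V.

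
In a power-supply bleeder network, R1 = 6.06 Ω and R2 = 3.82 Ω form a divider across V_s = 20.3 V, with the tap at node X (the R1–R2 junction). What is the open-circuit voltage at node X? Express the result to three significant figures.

V_th is the unloaded tap voltage: V_s · R2/(R1+R2) = 20.3 × 0.3866 = 7.849 V.

V_th ≈ 7.85 V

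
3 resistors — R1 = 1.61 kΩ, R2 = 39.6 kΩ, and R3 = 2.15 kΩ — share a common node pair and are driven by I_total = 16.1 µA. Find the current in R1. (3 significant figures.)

I ≈ 9.00 µA

Total conductance ΣG = 1/1.61 + 1/39.6 + 1/2.15 = 1.111 (units of 1/kΩ).
Current divider: I(R1) = I_total · G_k/ΣG = 16.1 × (0.6211/1.111) = 16.1 × 0.5588 = 8.997 µA.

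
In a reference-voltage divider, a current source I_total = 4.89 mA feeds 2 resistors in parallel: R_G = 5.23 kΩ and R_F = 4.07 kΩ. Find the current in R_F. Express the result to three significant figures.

I ≈ 2.75 mA

For two parallel branches, I_k = I_total · (other R)/(sum of R).
I(R_F) = 4.89 × 5.23/(5.23 + 4.07) = 4.89 × 0.5624 = 2.750 mA.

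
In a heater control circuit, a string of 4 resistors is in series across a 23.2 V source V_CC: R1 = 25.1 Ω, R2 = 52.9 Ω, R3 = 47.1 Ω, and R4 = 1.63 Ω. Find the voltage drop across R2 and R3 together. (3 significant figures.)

V ≈ 18.3 V

Series total: ΣR = 25.1 + 52.9 + 47.1 + 1.63 = 126.7 Ω.
R_{R2..R3} = 52.9 + 47.1 = 100.0 Ω.
V = V_CC · R/ΣR = 23.2 × 0.7891 = 18.31 V.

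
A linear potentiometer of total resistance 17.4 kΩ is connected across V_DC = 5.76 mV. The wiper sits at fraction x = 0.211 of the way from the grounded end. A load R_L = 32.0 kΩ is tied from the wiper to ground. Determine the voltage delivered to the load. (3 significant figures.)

Split the track: R_lower = x·R_p = 3.671 kΩ, R_upper = (1−x)·R_p = 13.73 kΩ.
Lower segment in parallel with the load: 3.671 ‖ 32.0 = 3.294 kΩ.
Then V_out = V_DC · 3.294/(13.73 + 3.294) = 1.114 mV.

V_out ≈ 1.11 mV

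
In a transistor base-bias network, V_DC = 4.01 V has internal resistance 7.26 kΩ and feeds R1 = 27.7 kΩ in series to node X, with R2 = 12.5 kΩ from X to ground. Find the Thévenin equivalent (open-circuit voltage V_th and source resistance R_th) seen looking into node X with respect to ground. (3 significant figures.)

R1' = 7.26 + 27.7 = 34.96 kΩ (source resistance + R1).
Open-circuit (no load on X): V_th = V_DC · R2/(R1' + R2) = 4.01 × 12.5/(34.96 + 12.5) = 1.056 V.
With V_DC suppressed (replaced by a short), R_th = R1' ‖ R2 = (34.96 × 12.5)/(34.96 + 12.5) = 9.208 kΩ.

V_th ≈ 1.06 V, R_th ≈ 9.21 kΩ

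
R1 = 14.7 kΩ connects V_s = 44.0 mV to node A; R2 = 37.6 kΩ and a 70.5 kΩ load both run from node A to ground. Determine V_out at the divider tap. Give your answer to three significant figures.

R2 ‖ R_L = (37.6 × 70.5)/(37.6 + 70.5) = 24.52 kΩ.
Then V_out = V_s · R2'/(R1 + R2') = 44.0 × 24.52/39.22 = 27.51 mV.

V_out ≈ 27.5 mV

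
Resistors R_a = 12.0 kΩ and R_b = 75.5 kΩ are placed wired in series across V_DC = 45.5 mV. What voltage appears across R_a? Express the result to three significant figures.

ΣR = 12.0 + 75.5 = 87.50 kΩ.
By the voltage-divider rule, V = 45.5 × 12.00/87.50 = 6.240 mV.

V ≈ 6.24 mV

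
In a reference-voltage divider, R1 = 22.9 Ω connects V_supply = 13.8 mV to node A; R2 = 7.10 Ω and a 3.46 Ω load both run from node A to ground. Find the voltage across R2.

First combine the lower leg with the load: R2 ‖ R_L = 2.326 Ω.
Now apply the divider: V_out = 13.8 × 0.09222 = 1.273 mV.

V_out ≈ 1.27 mV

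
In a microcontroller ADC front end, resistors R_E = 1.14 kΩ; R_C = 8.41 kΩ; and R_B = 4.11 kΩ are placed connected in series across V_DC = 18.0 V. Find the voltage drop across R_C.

Series total: ΣR = 1.14 + 8.41 + 4.11 = 13.66 kΩ.
By the voltage-divider rule, V = 18.0 × 8.410/13.66 = 11.08 V.

V ≈ 11.1 V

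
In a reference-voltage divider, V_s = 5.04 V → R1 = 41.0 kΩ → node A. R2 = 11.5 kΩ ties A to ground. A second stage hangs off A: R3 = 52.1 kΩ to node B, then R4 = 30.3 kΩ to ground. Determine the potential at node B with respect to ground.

Looking into the second stage from A: R3 + R4 = 82.40 kΩ appears in parallel with R2.
Effective lower resistance at A: R2 ‖ 82.40 = 10.09 kΩ.
V_A = 5.04 × 10.09/(41.0 + 10.09) = 0.9955 V.
Stage 2 is unloaded, so V_B = V_A · R4/(R3+R4) = 0.9955 × 30.3/82.40 = 0.3661 V.

V_B ≈ 0.366 V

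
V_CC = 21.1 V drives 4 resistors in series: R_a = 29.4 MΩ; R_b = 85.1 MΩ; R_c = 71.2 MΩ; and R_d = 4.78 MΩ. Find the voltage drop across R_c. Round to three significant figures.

Total series resistance ΣR = 29.4 + 85.1 + 71.2 + 4.78 = 190.5 MΩ.
V = V_CC · R/ΣR = 21.1 × 0.3738 = 7.887 V.

V ≈ 7.89 V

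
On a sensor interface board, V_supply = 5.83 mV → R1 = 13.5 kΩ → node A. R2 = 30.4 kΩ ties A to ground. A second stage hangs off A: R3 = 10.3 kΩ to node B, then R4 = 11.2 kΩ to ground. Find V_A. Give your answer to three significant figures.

V_A ≈ 2.81 mV

The second stage (R3 + R4 = 21.50 kΩ) loads node A in parallel with R2.
Effective lower resistance at A: R2 ‖ 21.50 = 12.59 kΩ.
So V_A = 5.83 × 0.4826 = 2.814 mV.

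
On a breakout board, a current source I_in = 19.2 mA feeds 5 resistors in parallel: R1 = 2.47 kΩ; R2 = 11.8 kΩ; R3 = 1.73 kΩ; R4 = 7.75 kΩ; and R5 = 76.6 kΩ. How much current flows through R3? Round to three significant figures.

Total conductance ΣG = 1/2.47 + 1/11.8 + 1/1.73 + 1/7.75 + 1/76.6 = 1.210 (units of 1/kΩ).
By the current-divider rule, I = I_in · G_k/ΣG = 19.2 × 0.4778 = 9.174 mA.

I ≈ 9.17 mA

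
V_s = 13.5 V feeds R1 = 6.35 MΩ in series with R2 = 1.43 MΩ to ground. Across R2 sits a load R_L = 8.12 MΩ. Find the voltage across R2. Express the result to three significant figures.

R2 ‖ R_L = (1.43 × 8.12)/(1.43 + 8.12) = 1.216 MΩ.
Voltage divider with the loaded lower leg: V_out = 13.5 × 1.216/(6.35 + 1.216) = 13.5 × 0.1607 = 2.170 V.
(Unloaded it would be 2.48 V; the load pulls it down.)

V_out ≈ 2.17 V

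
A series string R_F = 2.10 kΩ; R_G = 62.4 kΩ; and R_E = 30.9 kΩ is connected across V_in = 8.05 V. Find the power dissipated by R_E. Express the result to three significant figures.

Series current I = V_in/ΣR = 8.05/95.40 = 0.08438 mA.
P = I²R = 0.007120 × 30.9 = 0.2200 mW.

P ≈ 0.220 mW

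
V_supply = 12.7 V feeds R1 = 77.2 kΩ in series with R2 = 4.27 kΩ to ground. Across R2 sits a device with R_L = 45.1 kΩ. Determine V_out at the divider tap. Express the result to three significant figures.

V_out ≈ 0.611 V

The load sits in parallel with R2, giving an effective lower resistance R2' = R2·R_L/(R2+R_L) = 3.901 kΩ.
Now apply the divider: V_out = 12.7 × 0.04810 = 0.6108 V.
(Unloaded it would be 0.666 V; the load pulls it down.)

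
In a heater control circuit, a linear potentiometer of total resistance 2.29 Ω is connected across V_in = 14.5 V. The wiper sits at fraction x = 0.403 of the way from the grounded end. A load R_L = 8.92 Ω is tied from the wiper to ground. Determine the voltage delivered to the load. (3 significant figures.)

V_out ≈ 5.50 V

Split the track: R_lower = x·R_p = 0.9229 Ω, R_upper = (1−x)·R_p = 1.367 Ω.
(x·R_p) ‖ R_L = 0.8363 Ω.
Then V_out = V_in · 0.8363/(1.367 + 0.8363) = 5.504 V.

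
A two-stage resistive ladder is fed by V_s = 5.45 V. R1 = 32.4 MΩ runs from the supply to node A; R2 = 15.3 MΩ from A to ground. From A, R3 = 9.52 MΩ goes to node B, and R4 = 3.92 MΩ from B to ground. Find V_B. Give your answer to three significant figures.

Node A sees R2 in parallel with the series input of stage 2, R3 + R4 = 13.44 MΩ.
R2 ‖ (R3+R4) = 7.155 MΩ.
V_A = 5.45 × 7.155/(32.4 + 7.155) = 0.9858 V.
Stage 2 is unloaded, so V_B = V_A · R4/(R3+R4) = 0.9858 × 3.92/13.44 = 0.2875 V.

V_B ≈ 0.288 V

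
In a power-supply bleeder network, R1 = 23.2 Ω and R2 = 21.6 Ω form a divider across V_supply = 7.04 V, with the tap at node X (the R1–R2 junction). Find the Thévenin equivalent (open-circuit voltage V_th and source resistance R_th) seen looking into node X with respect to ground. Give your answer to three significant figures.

V_th ≈ 3.39 V, R_th ≈ 11.2 Ω

V_th is the unloaded tap voltage: V_supply · R2/(R1+R2) = 7.04 × 0.4821 = 3.394 V.
Looking into X with the source shorted: R_th = R1·R2/(R1+R2) = 23.20 × 21.6/44.80 = 11.19 Ω.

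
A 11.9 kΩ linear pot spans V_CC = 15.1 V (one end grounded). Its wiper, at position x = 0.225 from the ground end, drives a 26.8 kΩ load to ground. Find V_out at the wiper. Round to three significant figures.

Lower segment x·R_p = 2.678 kΩ; upper segment (1−x)·R_p = 9.223 kΩ.
(x·R_p) ‖ R_L = 2.434 kΩ.
V_out = 15.1 × 2.434/(9.223 + 2.434) = 3.153 V.

V_out ≈ 3.15 V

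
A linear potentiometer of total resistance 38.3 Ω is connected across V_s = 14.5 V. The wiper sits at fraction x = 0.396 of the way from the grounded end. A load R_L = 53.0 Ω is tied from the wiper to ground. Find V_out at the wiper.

V_out ≈ 4.90 V

The pot divides into 23.13 Ω above the wiper and 15.17 Ω below.
R_L loads the lower segment: effective lower R = 11.79 Ω.
Loaded-divider output: V_out = 14.5 × 0.3376 = 4.896 V.
(Unloaded: V_out = x·V_s = 5.74 V.)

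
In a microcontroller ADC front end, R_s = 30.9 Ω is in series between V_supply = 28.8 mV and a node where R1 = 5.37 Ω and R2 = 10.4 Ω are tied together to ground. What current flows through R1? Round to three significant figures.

I ≈ 0.551 mA

Equivalent of the parallel group: R_p = 3.541 Ω.
V_A by voltage divider: V_A = 28.8 × 3.541/(30.9 + 3.541) = 2.961 mV.
Branch current I = V_A/R1 = 2.961/5.37 = 0.5515 mA.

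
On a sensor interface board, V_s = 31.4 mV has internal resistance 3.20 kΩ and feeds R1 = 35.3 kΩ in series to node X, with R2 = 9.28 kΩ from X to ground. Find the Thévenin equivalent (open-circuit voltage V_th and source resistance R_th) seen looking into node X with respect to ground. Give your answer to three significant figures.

V_th ≈ 6.10 mV, R_th ≈ 7.48 kΩ

R1' = 3.20 + 35.3 = 38.50 kΩ (source resistance + R1).
Open-circuit (no load on X): V_th = V_s · R2/(R1' + R2) = 31.4 × 9.28/(38.50 + 9.28) = 6.099 mV.
Zeroing V_s shorts the top of R1' to ground, so R_th = R1' ‖ R2 = 7.478 kΩ.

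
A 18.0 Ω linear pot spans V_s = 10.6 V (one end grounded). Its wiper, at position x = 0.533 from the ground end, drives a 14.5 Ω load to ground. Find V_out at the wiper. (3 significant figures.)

Lower segment x·R_p = 9.594 Ω; upper segment (1−x)·R_p = 8.406 Ω.
Lower segment in parallel with the load: 9.594 ‖ 14.5 = 5.774 Ω.
Then V_out = V_s · 5.774/(8.406 + 5.774) = 4.316 V.
(Unloaded: V_out = x·V_s = 5.65 V.)

V_out ≈ 4.32 V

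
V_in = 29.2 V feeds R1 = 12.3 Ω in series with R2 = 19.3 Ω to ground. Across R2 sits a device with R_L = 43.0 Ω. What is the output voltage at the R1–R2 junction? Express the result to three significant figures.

The load sits in parallel with R2, giving an effective lower resistance R2' = R2·R_L/(R2+R_L) = 13.32 Ω.
Voltage divider with the loaded lower leg: V_out = 29.2 × 13.32/(12.3 + 13.32) = 29.2 × 0.5199 = 15.18 V.
(Unloaded it would be 17.8 V; the load pulls it down.)

V_out ≈ 15.2 V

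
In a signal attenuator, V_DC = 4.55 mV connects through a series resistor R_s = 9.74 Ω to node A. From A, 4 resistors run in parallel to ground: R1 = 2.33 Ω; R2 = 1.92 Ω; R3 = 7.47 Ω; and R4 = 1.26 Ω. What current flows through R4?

Combine the parallel branches: R_p = (1/2.33 + 1/1.92 + 1/7.47 + 1/1.26)⁻¹ = 0.5326 Ω.
Node voltage V_A = V_DC · R_p/(R_s + R_p) = 4.55 × 0.05185 = 0.2359 mV.
I(R4) = V_A / R4 = 0.2359/1.26 = 0.1872 mA.

I ≈ 0.187 mA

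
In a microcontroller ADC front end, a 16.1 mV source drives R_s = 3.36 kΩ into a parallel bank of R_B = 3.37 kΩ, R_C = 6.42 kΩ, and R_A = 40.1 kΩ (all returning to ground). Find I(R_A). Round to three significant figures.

Parallel bank: R_p = 1/(1/3.37 + 1/6.42 + 1/40.1) = 2.095 kΩ.
Node voltage V_A = V_s · R_p/(R_s + R_p) = 16.1 × 0.3840 = 6.182 mV.
I(R_A) = V_A / R_A = 6.182/40.1 = 0.1542 µA.

I ≈ 0.154 µA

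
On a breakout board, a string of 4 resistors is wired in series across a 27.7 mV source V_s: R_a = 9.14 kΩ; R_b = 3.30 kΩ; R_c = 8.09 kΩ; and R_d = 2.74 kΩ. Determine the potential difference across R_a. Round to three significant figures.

Series total: ΣR = 9.14 + 3.30 + 8.09 + 2.74 = 23.27 kΩ.
Voltage divider: V = V_s · (9.140 / 23.27) = 27.7 × 0.3928 = 10.88 mV.

V ≈ 10.9 mV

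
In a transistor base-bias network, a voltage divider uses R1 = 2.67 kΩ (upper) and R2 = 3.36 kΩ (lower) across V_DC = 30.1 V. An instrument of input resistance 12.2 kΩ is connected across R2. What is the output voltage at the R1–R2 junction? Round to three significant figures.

V_out ≈ 14.9 V

First combine the lower leg with the load: R2 ‖ R_L = 2.634 kΩ.
Voltage divider with the loaded lower leg: V_out = 30.1 × 2.634/(2.67 + 2.634) = 30.1 × 0.4966 = 14.95 V.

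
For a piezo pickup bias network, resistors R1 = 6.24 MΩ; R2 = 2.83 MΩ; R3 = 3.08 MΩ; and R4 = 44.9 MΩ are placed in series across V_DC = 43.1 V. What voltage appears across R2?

Total series resistance ΣR = 6.24 + 2.83 + 3.08 + 44.9 = 57.05 MΩ.
V = V_DC · R/ΣR = 43.1 × 0.04961 = 2.138 V.

V ≈ 2.14 V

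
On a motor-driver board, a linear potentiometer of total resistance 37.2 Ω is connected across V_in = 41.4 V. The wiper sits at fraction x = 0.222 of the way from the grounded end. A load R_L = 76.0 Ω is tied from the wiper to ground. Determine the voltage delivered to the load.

Split the track: R_lower = x·R_p = 8.258 Ω, R_upper = (1−x)·R_p = 28.94 Ω.
Lower segment in parallel with the load: 8.258 ‖ 76.0 = 7.449 Ω.
Then V_out = V_in · 7.449/(28.94 + 7.449) = 8.474 V.
(Unloaded: V_out = x·V_in = 9.19 V.)

V_out ≈ 8.47 V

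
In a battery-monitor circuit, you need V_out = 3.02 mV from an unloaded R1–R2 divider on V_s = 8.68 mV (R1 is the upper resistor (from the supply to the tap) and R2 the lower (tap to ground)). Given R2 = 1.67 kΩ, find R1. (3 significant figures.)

V_out/V_s = R2/(R1+R2) = 0.3479.
Rearranging, R1 = R2·(1−k)/k = 1.67 × 1.874 = 3.130 kΩ.

R1 ≈ 3.13 kΩ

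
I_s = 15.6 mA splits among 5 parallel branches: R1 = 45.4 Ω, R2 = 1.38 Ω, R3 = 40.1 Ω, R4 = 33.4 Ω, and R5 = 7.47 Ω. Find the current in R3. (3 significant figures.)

I ≈ 0.416 mA

ΣG = 1/45.4 + 1/1.38 + 1/40.1 + 1/33.4 + 1/7.47 = 0.9354.
R3 takes the fraction G_k/ΣG = 0.02494/0.9354 = 0.02666, so I = 15.6 × 0.02666 = 0.4159 mA.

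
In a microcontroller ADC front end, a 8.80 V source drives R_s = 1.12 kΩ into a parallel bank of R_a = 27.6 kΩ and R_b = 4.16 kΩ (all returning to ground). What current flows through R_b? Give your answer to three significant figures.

Combine the parallel branches: R_p = (1/27.6 + 1/4.16)⁻¹ = 3.615 kΩ.
Node voltage V_A = V_CC · R_p/(R_s + R_p) = 8.80 × 0.7635 = 6.719 V.
Branch current I = V_A/R_b = 6.719/4.16 = 1.615 mA.

I ≈ 1.62 mA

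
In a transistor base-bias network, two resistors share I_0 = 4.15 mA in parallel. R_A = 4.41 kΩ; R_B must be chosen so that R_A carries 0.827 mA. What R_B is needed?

R_B ≈ 1.10 kΩ

The fraction through R_A equals R_B/(R_A+R_B).
With f = 0.1993, R_B = R_A · f/(1−f) = 4.41 × 0.2489 = 1.098 kΩ.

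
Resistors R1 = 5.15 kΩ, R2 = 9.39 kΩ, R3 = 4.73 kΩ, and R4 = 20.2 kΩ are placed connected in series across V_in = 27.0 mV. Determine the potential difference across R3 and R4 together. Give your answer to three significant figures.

V ≈ 17.1 mV

Total series resistance ΣR = 5.15 + 9.39 + 4.73 + 20.2 = 39.47 kΩ.
R_{R3..R4} = 4.73 + 20.2 = 24.93 kΩ.
Voltage divider: V = V_in · (24.93 / 39.47) = 27.0 × 0.6316 = 17.05 mV.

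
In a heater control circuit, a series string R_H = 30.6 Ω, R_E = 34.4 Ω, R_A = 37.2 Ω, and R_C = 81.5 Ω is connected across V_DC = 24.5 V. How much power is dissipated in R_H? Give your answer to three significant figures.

ΣR = 183.7 Ω → I = 24.5/183.7 = 0.1334 A.
P = I²R = 0.01779 × 30.6 = 0.5443 W.

P ≈ 0.544 W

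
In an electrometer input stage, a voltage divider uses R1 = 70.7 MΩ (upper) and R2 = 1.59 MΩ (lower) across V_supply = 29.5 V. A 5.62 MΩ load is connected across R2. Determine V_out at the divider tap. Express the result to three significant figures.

The load sits in parallel with R2, giving an effective lower resistance R2' = R2·R_L/(R2+R_L) = 1.239 MΩ.
Voltage divider with the loaded lower leg: V_out = 29.5 × 1.239/(70.7 + 1.239) = 29.5 × 0.01723 = 0.5082 V.

V_out ≈ 0.508 V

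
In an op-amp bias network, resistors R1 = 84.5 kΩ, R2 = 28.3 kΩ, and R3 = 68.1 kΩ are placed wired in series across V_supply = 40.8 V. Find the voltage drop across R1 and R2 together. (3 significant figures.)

V ≈ 25.4 V

Total series resistance ΣR = 84.5 + 28.3 + 68.1 = 180.9 kΩ.
R_{R1..R2} = 84.5 + 28.3 = 112.8 kΩ.
By the voltage-divider rule, V = 40.8 × 112.8/180.9 = 25.44 V.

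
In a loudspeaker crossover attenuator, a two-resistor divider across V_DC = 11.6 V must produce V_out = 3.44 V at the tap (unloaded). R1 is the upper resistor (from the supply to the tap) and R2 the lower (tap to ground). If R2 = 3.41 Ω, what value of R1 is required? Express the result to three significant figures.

V_out/V_DC = R2/(R1+R2) = 0.2966.
R1 = R2·(1/k − 1) = 3.41 × 2.372 = 8.089 Ω.

R1 ≈ 8.09 Ω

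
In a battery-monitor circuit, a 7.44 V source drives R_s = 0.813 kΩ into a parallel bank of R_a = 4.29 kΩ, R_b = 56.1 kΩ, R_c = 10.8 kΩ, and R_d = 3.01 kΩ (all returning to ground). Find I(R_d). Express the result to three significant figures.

Parallel bank: R_p = 1/(1/4.29 + 1/56.1 + 1/10.8 + 1/3.01) = 1.480 kΩ.
V_A = 7.44 × 1.480/2.293 = 4.802 V.
I(R_d) = V_A / R_d = 4.802/3.01 = 1.595 mA.

I ≈ 1.60 mA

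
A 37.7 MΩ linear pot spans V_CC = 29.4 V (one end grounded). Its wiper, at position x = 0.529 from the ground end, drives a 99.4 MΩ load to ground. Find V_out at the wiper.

Split the track: R_lower = x·R_p = 19.94 MΩ, R_upper = (1−x)·R_p = 17.76 MΩ.
R_L loads the lower segment: effective lower R = 16.61 MΩ.
Loaded-divider output: V_out = 29.4 × 0.4833 = 14.21 V.

V_out ≈ 14.2 V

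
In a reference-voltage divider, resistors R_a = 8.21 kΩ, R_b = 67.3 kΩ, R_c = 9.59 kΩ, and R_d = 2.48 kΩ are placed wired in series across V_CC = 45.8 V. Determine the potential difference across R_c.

Series total: ΣR = 8.21 + 67.3 + 9.59 + 2.48 = 87.58 kΩ.
V = V_CC · R/ΣR = 45.8 × 0.1095 = 5.015 V.

V ≈ 5.02 V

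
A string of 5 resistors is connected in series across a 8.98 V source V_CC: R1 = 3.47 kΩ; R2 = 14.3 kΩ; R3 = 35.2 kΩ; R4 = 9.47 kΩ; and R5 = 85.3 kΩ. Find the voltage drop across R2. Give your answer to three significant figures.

ΣR = 3.47 + 14.3 + 35.2 + 9.47 + 85.3 = 147.7 kΩ.
By the voltage-divider rule, V = 8.98 × 14.30/147.7 = 0.8692 V.

V ≈ 0.869 V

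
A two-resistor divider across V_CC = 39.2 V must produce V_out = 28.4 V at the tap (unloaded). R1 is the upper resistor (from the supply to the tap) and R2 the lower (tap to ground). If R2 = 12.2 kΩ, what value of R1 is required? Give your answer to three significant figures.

R1 ≈ 4.64 kΩ

V_out/V_CC = R2/(R1+R2) = 0.7245.
So R1 = R2 · (V_CC/V_out − 1) = 12.2 × (39.2/28.4 − 1) = 12.2 × 0.3803 = 4.639 kΩ.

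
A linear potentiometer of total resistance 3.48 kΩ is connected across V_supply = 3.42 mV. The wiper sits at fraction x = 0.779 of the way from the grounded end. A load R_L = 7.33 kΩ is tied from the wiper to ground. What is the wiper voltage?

The pot divides into 0.7691 kΩ above the wiper and 2.711 kΩ below.
R_L loads the lower segment: effective lower R = 1.979 kΩ.
Then V_out = V_supply · 1.979/(0.7691 + 1.979) = 2.463 mV.

V_out ≈ 2.46 mV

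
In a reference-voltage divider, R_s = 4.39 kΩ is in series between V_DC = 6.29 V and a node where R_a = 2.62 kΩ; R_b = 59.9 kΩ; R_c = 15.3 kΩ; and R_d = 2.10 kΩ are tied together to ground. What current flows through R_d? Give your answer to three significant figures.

I ≈ 0.584 mA

Parallel bank: R_p = 1/(1/2.62 + 1/59.9 + 1/15.3 + 1/2.10) = 1.064 kΩ.
Node voltage V_A = V_DC · R_p/(R_s + R_p) = 6.29 × 0.1951 = 1.227 V.
I(R_d) = V_A / R_d = 1.227/2.10 = 0.5843 mA.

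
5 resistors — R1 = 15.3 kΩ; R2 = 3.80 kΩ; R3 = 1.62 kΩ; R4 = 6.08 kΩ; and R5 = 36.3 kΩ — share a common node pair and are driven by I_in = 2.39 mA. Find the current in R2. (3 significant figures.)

Conductances: ΣG = 1/15.3 + 1/3.80 + 1/1.62 + 1/6.08 + 1/36.3 = 1.138 (1/kΩ).
By the current-divider rule, I = I_in · G_k/ΣG = 2.39 × 0.2313 = 0.5528 mA.

I ≈ 0.553 mA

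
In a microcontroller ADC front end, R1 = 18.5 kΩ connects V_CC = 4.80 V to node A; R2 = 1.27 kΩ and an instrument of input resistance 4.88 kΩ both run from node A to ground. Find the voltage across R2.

V_out ≈ 0.248 V

First combine the lower leg with the load: R2 ‖ R_L = 1.008 kΩ.
Now apply the divider: V_out = 4.80 × 0.05166 = 0.2480 V.
(Unloaded it would be 0.308 V; the load pulls it down.)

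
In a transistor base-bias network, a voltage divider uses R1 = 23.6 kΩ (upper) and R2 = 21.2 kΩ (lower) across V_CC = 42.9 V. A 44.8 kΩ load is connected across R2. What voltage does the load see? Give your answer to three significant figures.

V_out ≈ 16.3 V

The load sits in parallel with R2, giving an effective lower resistance R2' = R2·R_L/(R2+R_L) = 14.39 kΩ.
Now apply the divider: V_out = 42.9 × 0.3788 = 16.25 V.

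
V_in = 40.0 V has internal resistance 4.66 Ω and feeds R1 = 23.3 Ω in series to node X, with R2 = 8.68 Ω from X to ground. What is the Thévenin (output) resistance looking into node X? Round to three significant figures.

R1' = 4.66 + 23.3 = 27.96 Ω (source resistance + R1).
With V_in suppressed (replaced by a short), R_th = R1' ‖ R2 = (27.96 × 8.68)/(27.96 + 8.68) = 6.624 Ω.

R_th ≈ 6.62 Ω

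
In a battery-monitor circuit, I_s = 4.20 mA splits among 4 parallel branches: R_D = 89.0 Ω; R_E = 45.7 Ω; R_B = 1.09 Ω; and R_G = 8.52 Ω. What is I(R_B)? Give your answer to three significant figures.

I ≈ 3.61 mA

ΣG = 1/89.0 + 1/45.7 + 1/1.09 + 1/8.52 = 1.068.
Current divider: I(R_B) = I_s · G_k/ΣG = 4.20 × (0.9174/1.068) = 4.20 × 0.8591 = 3.608 mA.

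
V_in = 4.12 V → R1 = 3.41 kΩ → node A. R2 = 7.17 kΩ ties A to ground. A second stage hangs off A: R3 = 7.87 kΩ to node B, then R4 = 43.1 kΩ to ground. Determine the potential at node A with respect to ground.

Node A sees R2 in parallel with the series input of stage 2, R3 + R4 = 50.97 kΩ.
R2 ‖ (R3+R4) = 6.286 kΩ.
V_A = 4.12 × 6.286/(3.41 + 6.286) = 2.671 V.

V_A ≈ 2.67 V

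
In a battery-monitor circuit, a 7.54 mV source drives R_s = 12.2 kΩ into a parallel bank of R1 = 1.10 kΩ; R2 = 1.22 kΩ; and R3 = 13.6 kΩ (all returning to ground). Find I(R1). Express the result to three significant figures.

I ≈ 0.298 µA

Combine the parallel branches: R_p = (1/1.10 + 1/1.22 + 1/13.6)⁻¹ = 0.5548 kΩ.
Node voltage V_A = V_CC · R_p/(R_s + R_p) = 7.54 × 0.04350 = 0.3280 mV.
Branch current I = V_A/R1 = 0.3280/1.10 = 0.2982 µA.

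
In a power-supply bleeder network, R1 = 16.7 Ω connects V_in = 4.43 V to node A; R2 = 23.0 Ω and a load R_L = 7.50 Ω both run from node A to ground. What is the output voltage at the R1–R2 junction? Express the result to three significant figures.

R2 ‖ R_L = (23.0 × 7.50)/(23.0 + 7.50) = 5.656 Ω.
Now apply the divider: V_out = 4.43 × 0.2530 = 1.121 V.

V_out ≈ 1.12 V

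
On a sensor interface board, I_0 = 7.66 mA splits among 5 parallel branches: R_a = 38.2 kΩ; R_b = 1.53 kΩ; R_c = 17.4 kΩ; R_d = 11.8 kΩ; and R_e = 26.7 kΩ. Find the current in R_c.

I ≈ 0.512 mA

ΣG = 1/38.2 + 1/1.53 + 1/17.4 + 1/11.8 + 1/26.7 = 0.8594.
Current divider: I(R_c) = I_0 · G_k/ΣG = 7.66 × (0.05747/0.8594) = 7.66 × 0.06687 = 0.5122 mA.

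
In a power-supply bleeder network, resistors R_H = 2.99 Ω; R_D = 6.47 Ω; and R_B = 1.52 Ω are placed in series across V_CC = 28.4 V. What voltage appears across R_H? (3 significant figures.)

V ≈ 7.73 V

ΣR = 2.99 + 6.47 + 1.52 = 10.98 Ω.
By the voltage-divider rule, V = 28.4 × 2.990/10.98 = 7.734 V.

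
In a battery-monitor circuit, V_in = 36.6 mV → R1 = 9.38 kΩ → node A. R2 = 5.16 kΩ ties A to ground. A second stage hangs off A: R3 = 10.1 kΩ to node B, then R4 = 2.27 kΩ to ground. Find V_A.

The second stage (R3 + R4 = 12.37 kΩ) loads node A in parallel with R2.
Effective lower resistance at A: R2 ‖ 12.37 = 3.641 kΩ.
First divider: V_A = V_in · 3.641/(9.38 + 3.641) = 10.23 mV.

V_A ≈ 10.2 mV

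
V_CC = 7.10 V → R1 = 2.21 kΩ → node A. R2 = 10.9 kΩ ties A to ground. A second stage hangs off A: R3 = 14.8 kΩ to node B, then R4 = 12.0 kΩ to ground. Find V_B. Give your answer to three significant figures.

V_B ≈ 2.47 V

The second stage (R3 + R4 = 26.80 kΩ) loads node A in parallel with R2.
Effective lower resistance at A: R2 ‖ 26.80 = 7.749 kΩ.
First divider: V_A = V_CC · 7.749/(2.21 + 7.749) = 5.524 V.
V_B = V_A × 0.4478 = 2.474 V.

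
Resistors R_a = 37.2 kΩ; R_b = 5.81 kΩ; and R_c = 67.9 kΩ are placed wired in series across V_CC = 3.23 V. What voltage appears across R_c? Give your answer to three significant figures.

V ≈ 1.98 V

Series total: ΣR = 37.2 + 5.81 + 67.9 = 110.9 kΩ.
V = V_CC · R/ΣR = 3.23 × 0.6122 = 1.977 V.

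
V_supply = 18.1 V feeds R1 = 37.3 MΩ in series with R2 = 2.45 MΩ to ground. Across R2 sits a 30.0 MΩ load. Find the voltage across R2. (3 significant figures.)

V_out ≈ 1.04 V

R2 ‖ R_L = (2.45 × 30.0)/(2.45 + 30.0) = 2.265 MΩ.
Voltage divider with the loaded lower leg: V_out = 18.1 × 2.265/(37.3 + 2.265) = 18.1 × 0.05725 = 1.036 V.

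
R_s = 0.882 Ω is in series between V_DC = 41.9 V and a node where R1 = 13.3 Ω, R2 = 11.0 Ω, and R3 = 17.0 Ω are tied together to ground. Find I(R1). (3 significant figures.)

Equivalent of the parallel group: R_p = 4.446 Ω.
V_A = 41.9 × 4.446/5.328 = 34.96 V.
Branch current I = V_A/R1 = 34.96/13.3 = 2.629 A.

I ≈ 2.63 A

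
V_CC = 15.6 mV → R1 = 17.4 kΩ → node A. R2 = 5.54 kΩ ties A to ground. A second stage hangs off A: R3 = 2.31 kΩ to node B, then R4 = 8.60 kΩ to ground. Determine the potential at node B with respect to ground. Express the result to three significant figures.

The second stage (R3 + R4 = 10.91 kΩ) loads node A in parallel with R2.
Effective lower resistance at A: R2 ‖ 10.91 = 3.674 kΩ.
V_A = 15.6 × 3.674/(17.4 + 3.674) = 2.720 mV.
V_B = V_A × 0.7883 = 2.144 mV.

V_B ≈ 2.14 mV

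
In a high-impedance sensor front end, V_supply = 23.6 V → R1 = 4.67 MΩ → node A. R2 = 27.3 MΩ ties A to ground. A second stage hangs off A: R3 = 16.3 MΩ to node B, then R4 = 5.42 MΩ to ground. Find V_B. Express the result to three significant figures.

V_B ≈ 4.25 V

The second stage (R3 + R4 = 21.72 MΩ) loads node A in parallel with R2.
Effective lower resistance at A: R2 ‖ 21.72 = 12.10 MΩ.
V_A = 23.6 × 12.10/(4.67 + 12.10) = 17.03 V.
Stage 2 is unloaded, so V_B = V_A · R4/(R3+R4) = 17.03 × 5.42/21.72 = 4.249 V.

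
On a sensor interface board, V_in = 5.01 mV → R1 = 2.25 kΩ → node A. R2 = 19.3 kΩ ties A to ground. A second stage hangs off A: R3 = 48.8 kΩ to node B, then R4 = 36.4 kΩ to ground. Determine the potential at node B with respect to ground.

Node A sees R2 in parallel with the series input of stage 2, R3 + R4 = 85.20 kΩ.
Effective lower resistance at A: R2 ‖ 85.20 = 15.74 kΩ.
So V_A = 5.01 × 0.8749 = 4.383 mV.
V_B = V_A × 0.4272 = 1.873 mV.

V_B ≈ 1.87 mV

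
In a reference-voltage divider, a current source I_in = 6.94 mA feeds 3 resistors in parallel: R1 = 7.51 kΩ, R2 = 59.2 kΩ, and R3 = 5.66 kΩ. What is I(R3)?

I ≈ 3.75 mA

ΣG = 1/7.51 + 1/59.2 + 1/5.66 = 0.3267.
Current divider: I(R3) = I_in · G_k/ΣG = 6.94 × (0.1767/0.3267) = 6.94 × 0.5408 = 3.753 mA.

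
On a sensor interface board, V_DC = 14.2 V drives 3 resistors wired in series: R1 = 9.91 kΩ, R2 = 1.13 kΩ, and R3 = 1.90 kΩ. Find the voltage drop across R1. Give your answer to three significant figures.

V ≈ 10.9 V

Total series resistance ΣR = 9.91 + 1.13 + 1.90 = 12.94 kΩ.
V = V_DC · R/ΣR = 14.2 × 0.7658 = 10.87 V.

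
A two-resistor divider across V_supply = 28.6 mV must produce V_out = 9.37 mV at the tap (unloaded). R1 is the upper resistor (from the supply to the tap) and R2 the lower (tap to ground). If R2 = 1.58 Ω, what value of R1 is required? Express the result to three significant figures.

R1 ≈ 3.24 Ω

V_out/V_supply = R2/(R1+R2) = 0.3276.
R1 = R2·(1/k − 1) = 1.58 × 2.052 = 3.243 Ω.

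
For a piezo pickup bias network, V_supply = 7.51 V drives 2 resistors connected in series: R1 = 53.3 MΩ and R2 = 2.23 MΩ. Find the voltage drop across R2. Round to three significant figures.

V ≈ 0.302 V

Series total: ΣR = 53.3 + 2.23 = 55.53 MΩ.
Voltage divider: V = V_supply · (2.230 / 55.53) = 7.51 × 0.04016 = 0.3016 V.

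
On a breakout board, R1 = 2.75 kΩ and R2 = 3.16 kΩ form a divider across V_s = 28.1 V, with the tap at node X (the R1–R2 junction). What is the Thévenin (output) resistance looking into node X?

R_th ≈ 1.47 kΩ

Looking into X with the source shorted: R_th = R1·R2/(R1+R2) = 2.750 × 3.16/5.910 = 1.470 kΩ.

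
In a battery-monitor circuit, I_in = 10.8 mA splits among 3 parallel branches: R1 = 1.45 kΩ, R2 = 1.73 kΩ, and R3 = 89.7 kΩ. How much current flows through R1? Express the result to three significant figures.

I ≈ 5.82 mA

ΣG = 1/1.45 + 1/1.73 + 1/89.7 = 1.279.
R1 takes the fraction G_k/ΣG = 0.6897/1.279 = 0.5393, so I = 10.8 × 0.5393 = 5.824 mA.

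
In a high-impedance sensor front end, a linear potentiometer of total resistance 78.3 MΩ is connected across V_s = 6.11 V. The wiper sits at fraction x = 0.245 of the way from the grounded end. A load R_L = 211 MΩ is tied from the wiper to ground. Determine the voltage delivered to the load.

V_out ≈ 1.40 V

The pot divides into 59.12 MΩ above the wiper and 19.18 MΩ below.
(x·R_p) ‖ R_L = 17.58 MΩ.
V_out = 6.11 × 17.58/(59.12 + 17.58) = 1.401 V.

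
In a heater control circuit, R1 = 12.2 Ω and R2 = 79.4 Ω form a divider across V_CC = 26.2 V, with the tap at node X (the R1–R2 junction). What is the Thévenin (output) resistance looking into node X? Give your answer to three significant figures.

With V_CC suppressed (replaced by a short), R_th = R1 ‖ R2 = (12.20 × 79.4)/(12.20 + 79.4) = 10.58 Ω.

R_th ≈ 10.6 Ω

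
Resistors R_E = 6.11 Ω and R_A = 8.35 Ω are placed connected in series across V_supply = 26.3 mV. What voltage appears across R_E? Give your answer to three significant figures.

Total series resistance ΣR = 6.11 + 8.35 = 14.46 Ω.
V = V_supply · R/ΣR = 26.3 × 0.4225 = 11.11 mV.

V ≈ 11.1 mV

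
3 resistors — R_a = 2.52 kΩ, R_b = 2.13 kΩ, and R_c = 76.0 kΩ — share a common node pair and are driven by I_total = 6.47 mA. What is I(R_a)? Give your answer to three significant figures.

I ≈ 2.92 mA

Total conductance ΣG = 1/2.52 + 1/2.13 + 1/76.0 = 0.8795 (units of 1/kΩ).
Current divider: I(R_a) = I_total · G_k/ΣG = 6.47 × (0.3968/0.8795) = 6.47 × 0.4512 = 2.919 mA.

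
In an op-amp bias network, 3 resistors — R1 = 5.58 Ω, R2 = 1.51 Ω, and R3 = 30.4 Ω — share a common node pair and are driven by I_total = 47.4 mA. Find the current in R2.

I ≈ 35.9 mA

Conductances: ΣG = 1/5.58 + 1/1.51 + 1/30.4 = 0.8744 (1/Ω).
By the current-divider rule, I = I_total · G_k/ΣG = 47.4 × 0.7574 = 35.90 mA.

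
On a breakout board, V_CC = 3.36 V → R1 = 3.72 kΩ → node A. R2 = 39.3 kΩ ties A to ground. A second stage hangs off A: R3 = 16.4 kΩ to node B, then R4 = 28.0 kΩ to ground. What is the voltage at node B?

V_B ≈ 1.80 V

Node A sees R2 in parallel with the series input of stage 2, R3 + R4 = 44.40 kΩ.
R2 ‖ (R3+R4) = 20.85 kΩ.
So V_A = 3.36 × 0.8486 = 2.851 V.
Then the unloaded second divider: V_B = V_A × R4/(R3+R4) = 2.851 × 0.6306 = 1.798 V.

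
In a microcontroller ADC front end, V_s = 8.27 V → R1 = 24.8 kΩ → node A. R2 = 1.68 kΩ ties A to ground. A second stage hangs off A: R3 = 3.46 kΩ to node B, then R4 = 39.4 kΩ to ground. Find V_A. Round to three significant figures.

The second stage (R3 + R4 = 42.86 kΩ) loads node A in parallel with R2.
Effective lower resistance at A: R2 ‖ 42.86 = 1.617 kΩ.
So V_A = 8.27 × 0.06120 = 0.5061 V.

V_A ≈ 0.506 V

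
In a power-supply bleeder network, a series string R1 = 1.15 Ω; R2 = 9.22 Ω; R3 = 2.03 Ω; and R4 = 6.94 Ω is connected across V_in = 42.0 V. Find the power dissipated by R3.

P ≈ 9.57 W

ΣR = 19.34 Ω → I = 42.0/19.34 = 2.172 A.
V(R3) = I·R = 4.408 V; P = V·I = 4.408 × 2.172 = 9.574 W.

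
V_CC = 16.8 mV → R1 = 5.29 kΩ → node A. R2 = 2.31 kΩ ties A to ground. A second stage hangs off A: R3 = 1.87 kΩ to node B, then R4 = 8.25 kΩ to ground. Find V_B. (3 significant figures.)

Node A sees R2 in parallel with the series input of stage 2, R3 + R4 = 10.12 kΩ.
R2 ‖ (R3+R4) = 1.881 kΩ.
V_A = 16.8 × 1.881/(5.29 + 1.881) = 4.406 mV.
Stage 2 is unloaded, so V_B = V_A · R4/(R3+R4) = 4.406 × 8.25/10.12 = 3.592 mV.

V_B ≈ 3.59 mV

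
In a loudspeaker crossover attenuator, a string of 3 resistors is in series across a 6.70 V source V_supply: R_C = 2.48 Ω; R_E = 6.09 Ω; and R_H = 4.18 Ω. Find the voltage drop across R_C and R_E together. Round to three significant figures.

V ≈ 4.50 V

Series total: ΣR = 2.48 + 6.09 + 4.18 = 12.75 Ω.
R_{R_C..R_E} = 2.48 + 6.09 = 8.570 Ω.
By the voltage-divider rule, V = 6.70 × 8.570/12.75 = 4.503 V.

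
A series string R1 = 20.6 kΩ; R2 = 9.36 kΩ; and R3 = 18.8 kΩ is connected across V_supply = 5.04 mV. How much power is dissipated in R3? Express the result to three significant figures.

P ≈ 0.201 nW

The common current is I = 5.04/48.76 = 0.1034 µA.
P(R3) = I²·R3 = (0.1034)² × 18.8 = 0.2009 nW.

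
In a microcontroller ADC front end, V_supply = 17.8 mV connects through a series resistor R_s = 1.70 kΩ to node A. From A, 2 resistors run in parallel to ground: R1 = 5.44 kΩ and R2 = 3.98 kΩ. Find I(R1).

Parallel bank: R_p = 1/(1/5.44 + 1/3.98) = 2.298 kΩ.
V_A by voltage divider: V_A = 17.8 × 2.298/(1.70 + 2.298) = 10.23 mV.
I(R1) = V_A / R1 = 10.23/5.44 = 1.881 µA.

I ≈ 1.88 µA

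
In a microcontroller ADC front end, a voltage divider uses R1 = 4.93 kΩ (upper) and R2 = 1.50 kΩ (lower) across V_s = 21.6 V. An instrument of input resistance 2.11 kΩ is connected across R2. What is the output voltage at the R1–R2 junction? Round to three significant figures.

V_out ≈ 3.26 V

R2 ‖ R_L = (1.50 × 2.11)/(1.50 + 2.11) = 0.8767 kΩ.
Now apply the divider: V_out = 21.6 × 0.1510 = 3.261 V.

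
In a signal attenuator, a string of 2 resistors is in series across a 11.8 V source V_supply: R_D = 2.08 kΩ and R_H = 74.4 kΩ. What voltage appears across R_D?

Series total: ΣR = 2.08 + 74.4 = 76.48 kΩ.
Voltage divider: V = V_supply · (2.080 / 76.48) = 11.8 × 0.02720 = 0.3209 V.

V ≈ 0.321 V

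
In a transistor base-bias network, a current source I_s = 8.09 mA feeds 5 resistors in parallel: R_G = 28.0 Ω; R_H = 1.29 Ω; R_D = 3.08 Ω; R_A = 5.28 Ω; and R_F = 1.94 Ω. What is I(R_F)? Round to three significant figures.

I ≈ 2.27 mA

ΣG = 1/28.0 + 1/1.29 + 1/3.08 + 1/5.28 + 1/1.94 = 1.840.
By the current-divider rule, I = I_s · G_k/ΣG = 8.09 × 0.2801 = 2.266 mA.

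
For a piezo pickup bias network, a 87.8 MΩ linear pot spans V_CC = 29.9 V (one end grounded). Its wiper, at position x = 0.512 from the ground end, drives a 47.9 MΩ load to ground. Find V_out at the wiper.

V_out ≈ 10.5 V

Lower segment x·R_p = 44.95 MΩ; upper segment (1−x)·R_p = 42.85 MΩ.
Lower segment in parallel with the load: 44.95 ‖ 47.9 = 23.19 MΩ.
V_out = 29.9 × 23.19/(42.85 + 23.19) = 10.50 V.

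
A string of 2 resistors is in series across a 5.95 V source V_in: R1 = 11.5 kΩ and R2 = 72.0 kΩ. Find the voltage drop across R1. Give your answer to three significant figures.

V ≈ 0.819 V

ΣR = 11.5 + 72.0 = 83.50 kΩ.
By the voltage-divider rule, V = 5.95 × 11.50/83.50 = 0.8195 V.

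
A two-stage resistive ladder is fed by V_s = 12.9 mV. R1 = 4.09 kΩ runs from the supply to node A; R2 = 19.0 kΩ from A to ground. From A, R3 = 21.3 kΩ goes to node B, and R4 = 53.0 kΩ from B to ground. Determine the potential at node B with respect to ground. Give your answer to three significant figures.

Looking into the second stage from A: R3 + R4 = 74.30 kΩ appears in parallel with R2.
Effective lower resistance at A: R2 ‖ 74.30 = 15.13 kΩ.
V_A = 12.9 × 15.13/(4.09 + 15.13) = 10.15 mV.
Stage 2 is unloaded, so V_B = V_A · R4/(R3+R4) = 10.15 × 53.0/74.30 = 7.244 mV.

V_B ≈ 7.24 mV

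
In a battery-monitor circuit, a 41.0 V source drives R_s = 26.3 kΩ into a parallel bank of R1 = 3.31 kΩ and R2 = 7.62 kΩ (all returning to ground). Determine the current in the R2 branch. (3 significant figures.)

Parallel bank: R_p = 1/(1/3.31 + 1/7.62) = 2.308 kΩ.
V_A = 41.0 × 2.308/28.61 = 3.307 V.
Branch current I = V_A/R2 = 3.307/7.62 = 0.4340 mA.

I ≈ 0.434 mA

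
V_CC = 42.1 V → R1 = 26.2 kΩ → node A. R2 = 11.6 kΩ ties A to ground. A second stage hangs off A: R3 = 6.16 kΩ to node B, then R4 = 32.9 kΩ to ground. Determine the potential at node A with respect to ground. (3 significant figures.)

V_A ≈ 10.7 V

Node A sees R2 in parallel with the series input of stage 2, R3 + R4 = 39.06 kΩ.
Effective lower resistance at A: R2 ‖ 39.06 = 8.944 kΩ.
First divider: V_A = V_CC · 8.944/(26.2 + 8.944) = 10.71 V.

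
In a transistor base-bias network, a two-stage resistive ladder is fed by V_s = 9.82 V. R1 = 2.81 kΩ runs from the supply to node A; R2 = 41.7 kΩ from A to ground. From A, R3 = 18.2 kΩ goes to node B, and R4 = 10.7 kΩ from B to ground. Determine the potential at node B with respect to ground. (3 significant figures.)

V_B ≈ 3.12 V

The second stage (R3 + R4 = 28.90 kΩ) loads node A in parallel with R2.
R2 ‖ (R3+R4) = 17.07 kΩ.
First divider: V_A = V_s · 17.07/(2.81 + 17.07) = 8.432 V.
Then the unloaded second divider: V_B = V_A × R4/(R3+R4) = 8.432 × 0.3702 = 3.122 V.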